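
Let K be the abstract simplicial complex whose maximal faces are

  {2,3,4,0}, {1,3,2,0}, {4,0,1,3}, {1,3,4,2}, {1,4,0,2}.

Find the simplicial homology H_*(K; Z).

Fix the vertex order 0 < 1 < 2 < 3 < 4 and write every simplex with vertices in increasing order. Then dim K = 3 and the simplices of K are:

  0-simplices (5): [0], [1], [2], [3], [4]
  1-simplices (10): [0,1], [0,2], [0,3], [0,4], [1,2], [1,3], [1,4], [2,3], [2,4], [3,4]
  2-simplices (10): [0,1,2], [0,1,3], [0,1,4], [0,2,3], [0,2,4], [0,3,4], [1,2,3], [1,2,4], [1,3,4], [2,3,4]
  3-simplices (5): [0,1,2,3], [0,1,2,4], [0,1,3,4], [0,2,3,4], [1,2,3,4]

so the chain groups are C_0 ≅ Z^5, C_1 ≅ Z^10, C_2 ≅ Z^10, C_3 ≅ Z^5.

The boundary map ∂_1: C_1 → C_0 sends each edge [p,q] (with p < q) to q − p. For instance
  ∂[0,1] = [1] − [0].
The resulting 5×10 matrix has rank 4, and its Smith normal form has invariant factors (1,1,1,1).

The boundary map ∂_2: C_2 → C_1 sends each 2-simplex [p,q,r] to [q,r] − [p,r] + [p,q]. For instance
  ∂[0,1,3] = [1,3] − [0,3] + [0,1],
  ∂[0,1,4] = [1,4] − [0,4] + [0,1].
This gives a 10×10 integer matrix of rank 6; reducing to Smith normal form yields diagonal entries (1,1,1,1,1,1).

The boundary map ∂_3: C_3 → C_2 sends each 3-simplex σ to the alternating sum Σ_i (−1)^i (σ with its i-th vertex removed). For instance
  ∂[0,1,2,4] = [1,2,4] − [0,2,4] + [0,1,4] − [0,1,2],
  ∂[1,2,3,4] = [2,3,4] − [1,3,4] + [1,2,4] − [1,2,3].
The 10×5 boundary matrix has rank 4 and Smith normal form diag(1,1,1,1).

Reading off H_k = ker ∂_k / im ∂_{k+1}:

  H_0: rank C_0 − rank ∂_1 = 5 − 4 = 1, and the invariant factors of ∂_1 are all 1, so H_0 ≅ Z.
  H_1: rank ker ∂_1 − rank ∂_2 = (10 − 4) − 6 = 0, and the invariant factors of ∂_2 are all 1, so H_1 ≅ 0.
  H_2: rank ker ∂_2 − rank ∂_3 = (10 − 6) − 4 = 0, and the invariant factors of ∂_3 are all 1, so H_2 ≅ 0.
  H_3: rank ker ∂_3 − rank ∂_4 = (5 − 4) − 0 = 1, and there is no ∂_4, so H_3 ≅ Z.

H_0 ≅ Z,  H_1 = 0,  H_2 = 0,  H_3 ≅ Z.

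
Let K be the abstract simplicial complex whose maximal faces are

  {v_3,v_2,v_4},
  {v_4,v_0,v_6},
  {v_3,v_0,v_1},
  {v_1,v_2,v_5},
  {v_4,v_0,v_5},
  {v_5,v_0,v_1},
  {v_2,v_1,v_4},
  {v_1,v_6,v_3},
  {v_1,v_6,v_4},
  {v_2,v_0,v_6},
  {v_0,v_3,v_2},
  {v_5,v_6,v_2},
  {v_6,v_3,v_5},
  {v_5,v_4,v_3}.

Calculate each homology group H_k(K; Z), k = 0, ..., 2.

Fix the vertex order v_0 < v_1 < v_2 < v_3 < v_4 < v_5 < v_6 and write every simplex with vertices in increasing order. Then dim K = 2 and the simplices of K are:

  0-simplices (7): [v_0], [v_1], [v_2], [v_3], [v_4], [v_5], [v_6]
  1-simplices (21): (21 of them)
  2-simplices (14): (14 of them)

so the chain groups are C_0 ≅ Z^7, C_1 ≅ Z^21, C_2 ≅ Z^14.

∂_1: C_1 → C_0 is given by ∂[p,q] = [q] − [p]. For instance
  ∂[v_3,v_5] = [v_5] − [v_3].
The resulting 7×21 matrix has rank 6, and its Smith normal form has invariant factors (1,1,1,1,1,1).

The boundary map ∂_2: C_2 → C_1 sends each 2-simplex [p,q,r] to [q,r] − [p,r] + [p,q]. For instance
  ∂[v_0,v_4,v_5] = [v_4,v_5] − [v_0,v_5] + [v_0,v_4],
  ∂[v_1,v_2,v_5] = [v_2,v_5] − [v_1,v_5] + [v_1,v_2].
As a 21×14 matrix over Z this has rank 13, with invariant factors (1,1,1,1,1,1,1,1,1,1,1,1,1).

From H_k ≅ ker(∂_k) / im(∂_{k+1}) we obtain:

  H_0: rank C_0 − rank ∂_1 = 7 − 6 = 1, and the invariant factors of ∂_1 are all 1, so H_0 ≅ Z.
  H_1: rank ker ∂_1 − rank ∂_2 = (21 − 6) − 13 = 2, and the invariant factors of ∂_2 are all 1, so H_1 ≅ Z^2.
  H_2: rank ker ∂_2 − rank ∂_3 = (14 − 13) − 0 = 1, and there is no ∂_3, so H_2 ≅ Z.

H_0 ≅ Z,  H_1 ≅ Z^2,  H_2 ≅ Z.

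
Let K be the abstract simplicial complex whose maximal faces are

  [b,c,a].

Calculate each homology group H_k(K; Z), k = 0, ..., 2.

K has 3 vertices, 3 edges, 1 triangle.
rank ∂_0 = 0, rank ∂_1 = 2 ⇒ b_0 = 3 − 0 − 2 = 1; all invariant factors of ∂_1 are 1 so no torsion. So H_0 ≅ Z.
rank ∂_1 = 2, rank ∂_2 = 1 ⇒ b_1 = 3 − 2 − 1 = 0; all invariant factors of ∂_2 are 1 so no torsion. So H_1 ≅ 0.
rank ∂_2 = 1, rank ∂_3 = 0 ⇒ b_2 = 1 − 1 − 0 = 0. So H_2 ≅ 0.

H_0 ≅ Z,  H_1 = 0,  H_2 = 0.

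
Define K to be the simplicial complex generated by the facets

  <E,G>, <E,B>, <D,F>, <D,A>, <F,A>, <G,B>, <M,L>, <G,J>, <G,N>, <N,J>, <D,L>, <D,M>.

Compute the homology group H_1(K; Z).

H_1 = Z^4.

Take the total order A < B < D < E < F < G < J < L < M < N on the vertex set. Then K (dimension 1) consists of the simplices:

  0-simplices (10): A, B, D, E, F, G, J, L, M, N
  1-simplices (12): AD, AF, BE, BG, DF, DL, DM, EG, GJ, GN, JN, LM

Hence C_0 ≅ Z^10, C_1 ≅ Z^12.

The boundary map ∂_1: C_1 → C_0 sends each edge [p,q] (with p < q) to q − p. For instance
  ∂GN = N − G.
This gives a 10×12 integer matrix of rank 8; reducing to Smith normal form yields diagonal entries (1,1,1,1,1,1,1,1).

Reading off H_k = ker ∂_k / im ∂_{k+1}:

  H_1: rank ker ∂_1 − rank ∂_2 = (12 − 8) − 0 = 4, and there is no ∂_2, so H_1 ≅ Z^4.

(K is a triangulation of the disjoint union of a wedge of 2 circles and a wedge of 2 circles.)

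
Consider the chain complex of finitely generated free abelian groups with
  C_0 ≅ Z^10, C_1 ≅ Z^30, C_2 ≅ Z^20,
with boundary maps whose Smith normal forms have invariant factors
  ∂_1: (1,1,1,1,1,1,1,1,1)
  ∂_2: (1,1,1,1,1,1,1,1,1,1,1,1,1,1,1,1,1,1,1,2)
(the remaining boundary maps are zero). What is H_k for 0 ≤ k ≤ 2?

H_0: b_0 = 10 − 0 − 9 = 1; torsion from ∂_1 factors > 1: none. So H_0 ≅ Z.
H_1: b_1 = 30 − 9 − 20 = 1; torsion from ∂_2 factors > 1: [2]. So H_1 ≅ Z ⊕ Z/2.
H_2: b_2 = 20 − 20 − 0 = 0; torsion from ∂_3 factors > 1: none. So H_2 ≅ 0.

H_0 ≅ Z,  H_1 ≅ Z ⊕ Z/2,  H_2 = 0.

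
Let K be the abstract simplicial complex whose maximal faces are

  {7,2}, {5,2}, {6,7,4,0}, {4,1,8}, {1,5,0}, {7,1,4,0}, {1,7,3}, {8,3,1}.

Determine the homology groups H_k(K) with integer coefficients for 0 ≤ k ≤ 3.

H_0 = Z,  H_1 = Z,  H_2 = 0,  H_3 = 0.

We work with the vertex ordering 0 < 1 < 2 < 3 < 4 < 5 < 6 < 7 < 8. The simplices of K, each written with vertices in increasing order, are:

  0-simplices (9): [0], [1], [2], [3], [4], [5], [6], [7], [8]
  1-simplices (18): [0,1], [0,4], [0,5], [0,6], [0,7], [1,3], [1,4], [1,5], [1,7], [1,8], [2,5], [2,7], [3,7], [3,8], [4,6], [4,7], [4,8], [6,7]
  2-simplices (11): [0,1,4], [0,1,5], [0,1,7], [0,4,6], [0,4,7], [0,6,7], [1,3,7], [1,3,8], [1,4,7], [1,4,8], [4,6,7]
  3-simplices (2): [0,1,4,7], [0,4,6,7]

giving chain groups C_0 ≅ Z^9, C_1 ≅ Z^18, C_2 ≅ Z^11, C_3 ≅ Z^2.

The boundary map ∂_1: C_1 → C_0 maps an edge to its endpoints' difference, ∂[p,q] = q − p.
This gives a 9×18 integer matrix of rank 8; reducing to Smith normal form yields diagonal entries (1,1,1,1,1,1,1,1).

∂_2: C_2 → C_1 maps a triangle to the signed sum of its edges. For instance
  ∂[1,3,8] = [3,8] − [1,8] + [1,3],
  ∂[0,1,5] = [1,5] − [0,5] + [0,1].
The 18×11 boundary matrix has rank 9 and Smith normal form diag(1,1,1,1,1,1,1,1,1).

The boundary map ∂_3: C_3 → C_2 sends each 3-simplex σ to the alternating sum Σ_i (−1)^i (σ with its i-th vertex removed). For instance
  ∂[0,4,6,7] = [4,6,7] − [0,6,7] + [0,4,7] − [0,4,6],
  ∂[0,1,4,7] = [1,4,7] − [0,4,7] + [0,1,7] − [0,1,4].
The resulting 11×2 matrix has rank 2, and its Smith normal form has invariant factors (1,1).

Now H_k = ker ∂_k / im ∂_{k+1}, so:

  H_0: rank C_0 − rank ∂_1 = 9 − 8 = 1, and the invariant factors of ∂_1 are all 1, so H_0 ≅ Z.
  H_1: rank ker ∂_1 − rank ∂_2 = (18 − 8) − 9 = 1, and the invariant factors of ∂_2 are all 1, so H_1 ≅ Z.
  H_2: rank ker ∂_2 − rank ∂_3 = (11 − 9) − 2 = 0, and the invariant factors of ∂_3 are all 1, so H_2 ≅ 0.
  H_3: rank ker ∂_3 − rank ∂_4 = (2 − 2) − 0 = 0, and there is no ∂_4, so H_3 ≅ 0.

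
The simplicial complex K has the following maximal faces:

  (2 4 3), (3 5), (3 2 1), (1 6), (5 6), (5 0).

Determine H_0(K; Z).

H_0 = Z.

Order the vertices as 0 < 1 < 2 < 3 < 4 < 5 < 6. Listing each simplex with vertices in this order, K has dimension 2 with simplices:

  0-simplices (7): [0], [1], [2], [3], [4], [5], [6]
  1-simplices (9): [0,5], [1,2], [1,3], [1,6], [2,3], [2,4], [3,4], [3,5], [5,6]
  2-simplices (2): [1,2,3], [2,3,4]

Hence C_0 ≅ Z^7, C_1 ≅ Z^9, C_2 ≅ Z^2.

The boundary map ∂_1: C_1 → C_0 maps an edge to its endpoints' difference, ∂[p,q] = q − p. For instance
  ∂[3,4] = [4] − [3].
This gives a 7×9 integer matrix of rank 6; reducing to Smith normal form yields diagonal entries (1,1,1,1,1,1).

Boundary ∂_2: C_2 → C_1 sends each 2-simplex [p,q,r] to [q,r] − [p,r] + [p,q]. For instance
  ∂[1,2,3] = [2,3] − [1,3] + [1,2],
  ∂[2,3,4] = [3,4] − [2,4] + [2,3].
This gives a 9×2 integer matrix of rank 2; reducing to Smith normal form yields diagonal entries (1,1).

Reading off H_k = ker ∂_k / im ∂_{k+1}:

  H_0: rank C_0 − rank ∂_1 = 7 − 6 = 1, and the invariant factors of ∂_1 are all 1, so H_0 ≅ Z.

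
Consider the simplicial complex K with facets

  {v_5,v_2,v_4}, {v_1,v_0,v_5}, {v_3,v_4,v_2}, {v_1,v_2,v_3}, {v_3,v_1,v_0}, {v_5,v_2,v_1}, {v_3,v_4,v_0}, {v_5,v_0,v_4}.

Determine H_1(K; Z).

Take the total order v_0 < v_1 < v_2 < v_3 < v_4 < v_5 on the vertex set. Then K (dimension 2) consists of the simplices:

  0-simplices (6): [v_0], [v_1], [v_2], [v_3], [v_4], [v_5]
  1-simplices (12): [v_0,v_1], [v_0,v_3], [v_0,v_4], [v_0,v_5], [v_1,v_2], [v_1,v_3], [v_1,v_5], [v_2,v_3], [v_2,v_4], [v_2,v_5], [v_3,v_4], [v_4,v_5]
  2-simplices (8): [v_0,v_1,v_3], [v_0,v_1,v_5], [v_0,v_3,v_4], [v_0,v_4,v_5], [v_1,v_2,v_3], [v_1,v_2,v_5], [v_2,v_3,v_4], [v_2,v_4,v_5]

so the chain groups are C_0 ≅ Z^6, C_1 ≅ Z^12, C_2 ≅ Z^8.

The boundary map ∂_1: C_1 → C_0 is given by ∂[p,q] = [q] − [p].
As a 6×12 matrix over Z this has rank 5, with invariant factors (1,1,1,1,1).

∂_2: C_2 → C_1 maps a triangle to the signed sum of its edges. For instance
  ∂[v_0,v_1,v_5] = [v_1,v_5] − [v_0,v_5] + [v_0,v_1],
  ∂[v_0,v_1,v_3] = [v_1,v_3] − [v_0,v_3] + [v_0,v_1].
This gives a 12×8 integer matrix of rank 7; reducing to Smith normal form yields diagonal entries (1,1,1,1,1,1,1).

Reading off H_k = ker ∂_k / im ∂_{k+1}:

  H_1: rank ker ∂_1 − rank ∂_2 = (12 − 5) − 7 = 0, and the invariant factors of ∂_2 are all 1, so H_1 ≅ 0.

H_1 = 0.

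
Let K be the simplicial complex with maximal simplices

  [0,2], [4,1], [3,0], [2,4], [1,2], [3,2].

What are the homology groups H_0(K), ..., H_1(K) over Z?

K has 5 vertices, 6 edges.
rank ∂_0 = 0, rank ∂_1 = 4 ⇒ b_0 = 5 − 0 − 4 = 1; all invariant factors of ∂_1 are 1 so no torsion. So H_0 ≅ Z.
rank ∂_1 = 4, rank ∂_2 = 0 ⇒ b_1 = 6 − 4 − 0 = 2. So H_1 ≅ Z^2.

H_0 = Z,  H_1 = Z^2.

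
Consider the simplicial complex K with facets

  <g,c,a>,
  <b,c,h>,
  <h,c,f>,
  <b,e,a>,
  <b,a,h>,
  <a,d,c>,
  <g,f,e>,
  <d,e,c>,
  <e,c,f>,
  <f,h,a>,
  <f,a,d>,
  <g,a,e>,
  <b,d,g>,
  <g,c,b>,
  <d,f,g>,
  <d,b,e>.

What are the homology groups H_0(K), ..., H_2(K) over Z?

We work with the vertex ordering a < b < c < d < e < f < g < h. The simplices of K, each written with vertices in increasing order, are:

  0-simplices (8): a, b, c, d, e, f, g, h
  1-simplices (24): ab, ac, ad, ae, af, ag, ah, bc, bd, be, bg, bh, cd, ce, cf, cg, ch, de, df, dg, ef, eg, fg, fh
  2-simplices (16): abe, abh, acd, acg, adf, aeg, afh, bcg, bch, bde, bdg, cde, cef, cfh, dfg, efg

so the chain groups are C_0 ≅ Z^8, C_1 ≅ Z^24, C_2 ≅ Z^16.

Boundary ∂_1: C_1 → C_0 maps an edge to its endpoints' difference, ∂[p,q] = q − p. For instance
  ∂ch = h − c.
The 8×24 boundary matrix has rank 7 and Smith normal form diag(1,1,1,1,1,1,1).

Boundary ∂_2: C_2 → C_1 maps a triangle to the signed sum of its edges. For instance
  ∂bde = de − be + bd,
  ∂bdg = dg − bg + bd.
The resulting 24×16 matrix has rank 15, and its Smith normal form has invariant factors (1,1,1,1,1,1,1,1,1,1,1,1,1,1,1).

Computing H_k = (kernel of ∂_k) / (image of ∂_{k+1}):

  H_0: rank C_0 − rank ∂_1 = 8 − 7 = 1, and the invariant factors of ∂_1 are all 1, so H_0 = Z.
  H_1: rank ker ∂_1 − rank ∂_2 = (24 − 7) − 15 = 2, and the invariant factors of ∂_2 are all 1, so H_1 = Z^2.
  H_2: rank ker ∂_2 − rank ∂_3 = (16 − 15) − 0 = 1, and there is no ∂_3, so H_2 = Z.

As a check, the Euler characteristic is 8 − 24 + 16 = 0, which agrees with 1 − 2 + 1 = 0.

H_0 ≅ Z,  H_1 ≅ Z^2,  H_2 ≅ Z.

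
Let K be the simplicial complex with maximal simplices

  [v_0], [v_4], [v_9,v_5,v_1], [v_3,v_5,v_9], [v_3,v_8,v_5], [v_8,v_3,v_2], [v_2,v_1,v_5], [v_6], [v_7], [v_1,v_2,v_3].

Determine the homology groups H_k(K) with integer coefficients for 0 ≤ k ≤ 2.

K has 10 vertices, 12 edges, 6 triangles.
rank ∂_0 = 0, rank ∂_1 = 5 ⇒ b_0 = 10 − 0 − 5 = 5; all invariant factors of ∂_1 are 1 so no torsion. So H_0 ≅ Z^5.
rank ∂_1 = 5, rank ∂_2 = 6 ⇒ b_1 = 12 − 5 − 6 = 1; all invariant factors of ∂_2 are 1 so no torsion. So H_1 ≅ Z.
rank ∂_2 = 6, rank ∂_3 = 0 ⇒ b_2 = 6 − 6 − 0 = 0. So H_2 ≅ 0.

H_0 ≅ Z^5,  H_1 ≅ Z,  H_2 = 0.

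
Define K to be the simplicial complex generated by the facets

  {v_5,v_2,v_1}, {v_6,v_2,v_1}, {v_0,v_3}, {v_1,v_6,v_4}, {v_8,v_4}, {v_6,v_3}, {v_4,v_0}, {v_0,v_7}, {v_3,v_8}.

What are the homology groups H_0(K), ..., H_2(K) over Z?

H_0 = Z,  H_1 = Z^2,  H_2 = 0.

We work with the vertex ordering v_0 < v_1 < v_2 < v_3 < v_4 < v_5 < v_6 < v_7 < v_8. The simplices of K, each written with vertices in increasing order, are:

  0-simplices (9): [v_0], [v_1], [v_2], [v_3], [v_4], [v_5], [v_6], [v_7], [v_8]
  1-simplices (13): [v_0,v_3], [v_0,v_4], [v_0,v_7], [v_1,v_2], [v_1,v_4], [v_1,v_5], [v_1,v_6], [v_2,v_5], [v_2,v_6], [v_3,v_6], [v_3,v_8], [v_4,v_6], [v_4,v_8]
  2-simplices (3): [v_1,v_2,v_5], [v_1,v_2,v_6], [v_1,v_4,v_6]

so the chain groups are C_0 ≅ Z^9, C_1 ≅ Z^13, C_2 ≅ Z^3.

∂_1: C_1 → C_0 maps an edge to its endpoints' difference, ∂[p,q] = q − p. For instance
  ∂[v_0,v_4] = [v_4] − [v_0].
The 9×13 boundary matrix has rank 8 and Smith normal form diag(1,1,1,1,1,1,1,1).

The boundary map ∂_2: C_2 → C_1 maps a triangle to the signed sum of its edges. For instance
  ∂[v_1,v_4,v_6] = [v_4,v_6] − [v_1,v_6] + [v_1,v_4],
  ∂[v_1,v_2,v_5] = [v_2,v_5] − [v_1,v_5] + [v_1,v_2].
As a 13×3 matrix over Z this has rank 3, with invariant factors (1,1,1).

Reading off H_k = ker ∂_k / im ∂_{k+1}:

  H_0: rank C_0 − rank ∂_1 = 9 − 8 = 1, and the invariant factors of ∂_1 are all 1, so H_0 ≅ Z.
  H_1: rank ker ∂_1 − rank ∂_2 = (13 − 8) − 3 = 2, and the invariant factors of ∂_2 are all 1, so H_1 ≅ Z^2.
  H_2: rank ker ∂_2 − rank ∂_3 = (3 − 3) − 0 = 0, and there is no ∂_3, so H_2 ≅ 0.

As a check, the Euler characteristic is 9 − 13 + 3 = -1, which agrees with 1 − 2 + 0 = -1.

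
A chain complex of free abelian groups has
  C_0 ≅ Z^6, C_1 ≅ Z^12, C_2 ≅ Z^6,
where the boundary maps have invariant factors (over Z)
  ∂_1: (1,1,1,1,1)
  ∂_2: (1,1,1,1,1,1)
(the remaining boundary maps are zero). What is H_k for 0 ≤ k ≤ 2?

H_0: b_0 = 6 − 0 − 5 = 1; torsion from ∂_1 factors > 1: none. So H_0 = Z.
H_1: b_1 = 12 − 5 − 6 = 1; torsion from ∂_2 factors > 1: none. So H_1 = Z.
H_2: b_2 = 6 − 6 − 0 = 0; torsion from ∂_3 factors > 1: none. So H_2 = 0.

H_0 = Z,  H_1 = Z,  H_2 = 0.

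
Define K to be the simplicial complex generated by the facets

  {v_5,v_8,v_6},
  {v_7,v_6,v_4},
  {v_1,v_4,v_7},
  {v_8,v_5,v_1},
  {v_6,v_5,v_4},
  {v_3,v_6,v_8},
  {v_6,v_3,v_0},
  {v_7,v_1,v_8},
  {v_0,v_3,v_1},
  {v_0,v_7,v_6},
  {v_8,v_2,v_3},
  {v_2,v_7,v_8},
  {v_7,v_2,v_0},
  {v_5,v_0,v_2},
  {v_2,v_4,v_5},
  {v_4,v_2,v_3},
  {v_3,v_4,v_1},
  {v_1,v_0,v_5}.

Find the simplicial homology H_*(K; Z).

H_0 = Z,  H_1 = Z^2,  H_2 = Z.

We work with the vertex ordering v_0 < v_1 < v_2 < v_3 < v_4 < v_5 < v_6 < v_7 < v_8. The simplices of K, each written with vertices in increasing order, are:

  0-simplices (9): [v_0], [v_1], [v_2], [v_3], [v_4], [v_5], [v_6], [v_7], [v_8]
  1-simplices (27): (27 of them)
  2-simplices (18): (18 of them)

so the chain groups are C_0 ≅ Z^9, C_1 ≅ Z^27, C_2 ≅ Z^18.

The boundary map ∂_1: C_1 → C_0 sends each edge [p,q] (with p < q) to q − p.
The 9×27 boundary matrix has rank 8 and Smith normal form diag(1,1,1,1,1,1,1,1).

∂_2: C_2 → C_1 acts by ∂[p,q,r] = [q,r] − [p,r] + [p,q]. For instance
  ∂[v_1,v_5,v_8] = [v_5,v_8] − [v_1,v_8] + [v_1,v_5],
  ∂[v_0,v_1,v_3] = [v_1,v_3] − [v_0,v_3] + [v_0,v_1].
The 27×18 boundary matrix has rank 17 and Smith normal form diag(1,1,1,1,1,1,1,1,1,1,1,1,1,1,1,1,1).

From H_k ≅ ker(∂_k) / im(∂_{k+1}) we obtain:

  H_0: rank C_0 − rank ∂_1 = 9 − 8 = 1, and the invariant factors of ∂_1 are all 1, so H_0 = Z.
  H_1: rank ker ∂_1 − rank ∂_2 = (27 − 8) − 17 = 2, and the invariant factors of ∂_2 are all 1, so H_1 = Z^2.
  H_2: rank ker ∂_2 − rank ∂_3 = (18 − 17) − 0 = 1, and there is no ∂_3, so H_2 = Z.

(K is a triangulation of the torus T^2.)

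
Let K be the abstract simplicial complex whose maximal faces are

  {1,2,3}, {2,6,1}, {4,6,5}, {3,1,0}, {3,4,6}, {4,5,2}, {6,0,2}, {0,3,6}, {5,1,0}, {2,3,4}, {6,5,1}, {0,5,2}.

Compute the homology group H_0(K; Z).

Fix the vertex order 0 < 1 < 2 < 3 < 4 < 5 < 6 and write every simplex with vertices in increasing order. Then dim K = 2 and the simplices of K are:

  0-simplices (7): [0], [1], [2], [3], [4], [5], [6]
  1-simplices (18): [0,1], [0,2], [0,3], [0,5], [0,6], [1,2], [1,3], [1,5], [1,6], [2,3], [2,4], [2,5], [2,6], [3,4], [3,6], [4,5], [4,6], [5,6]
  2-simplices (12): [0,1,3], [0,1,5], [0,2,5], [0,2,6], [0,3,6], [1,2,3], [1,2,6], [1,5,6], [2,3,4], [2,4,5], [3,4,6], [4,5,6]

Hence C_0 ≅ Z^7, C_1 ≅ Z^18, C_2 ≅ Z^12.

The boundary map ∂_1: C_1 → C_0 sends each edge [p,q] (with p < q) to q − p.
The resulting 7×18 matrix has rank 6, and its Smith normal form has invariant factors (1,1,1,1,1,1).

∂_2: C_2 → C_1 sends each 2-simplex [p,q,r] to [q,r] − [p,r] + [p,q]. For instance
  ∂[2,3,4] = [3,4] − [2,4] + [2,3],
  ∂[0,1,3] = [1,3] − [0,3] + [0,1].
The resulting 18×12 matrix has rank 12, and its Smith normal form has invariant factors (1,1,1,1,1,1,1,1,1,1,1,2).

From H_k ≅ ker(∂_k) / im(∂_{k+1}) we obtain:

  H_0: rank C_0 − rank ∂_1 = 7 − 6 = 1, and the invariant factors of ∂_1 are all 1, so H_0 = Z.

H_0 = Z.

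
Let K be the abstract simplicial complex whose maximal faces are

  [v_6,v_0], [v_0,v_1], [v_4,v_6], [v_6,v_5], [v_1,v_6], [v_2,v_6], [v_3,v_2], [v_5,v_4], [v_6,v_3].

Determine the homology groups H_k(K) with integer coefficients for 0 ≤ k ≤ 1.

We work with the vertex ordering v_0 < v_1 < v_2 < v_3 < v_4 < v_5 < v_6. The simplices of K, each written with vertices in increasing order, are:

  0-simplices (7): [v_0], [v_1], [v_2], [v_3], [v_4], [v_5], [v_6]
  1-simplices (9): [v_0,v_1], [v_0,v_6], [v_1,v_6], [v_2,v_3], [v_2,v_6], [v_3,v_6], [v_4,v_5], [v_4,v_6], [v_5,v_6]

so the chain groups are C_0 ≅ Z^7, C_1 ≅ Z^9.

Boundary ∂_1: C_1 → C_0 sends each edge [p,q] (with p < q) to q − p.
As a 7×9 matrix over Z this has rank 6, with invariant factors (1,1,1,1,1,1).

Computing H_k = (kernel of ∂_k) / (image of ∂_{k+1}):

  H_0: rank C_0 − rank ∂_1 = 7 − 6 = 1, and the invariant factors of ∂_1 are all 1, so H_0 = Z.
  H_1: rank ker ∂_1 − rank ∂_2 = (9 − 6) − 0 = 3, and there is no ∂_2, so H_1 = Z^3.

H_0 = Z,  H_1 = Z^3.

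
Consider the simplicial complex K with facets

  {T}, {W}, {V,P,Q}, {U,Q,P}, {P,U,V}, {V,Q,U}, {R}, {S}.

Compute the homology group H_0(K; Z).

Order the vertices as P < Q < R < S < T < U < V < W. Listing each simplex with vertices in this order, K has dimension 2 with simplices:

  0-simplices (8): P, Q, R, S, T, U, V, W
  1-simplices (6): PQ, PU, PV, QU, QV, UV
  2-simplices (4): PQU, PQV, PUV, QUV

giving chain groups C_0 ≅ Z^8, C_1 ≅ Z^6, C_2 ≅ Z^4.

The boundary map ∂_1: C_1 → C_0 maps an edge to its endpoints' difference, ∂[p,q] = q − p. For instance
  ∂PU = U − P.
As a 8×6 matrix over Z this has rank 3, with invariant factors (1,1,1).

∂_2: C_2 → C_1 sends each 2-simplex [p,q,r] to [q,r] − [p,r] + [p,q]. For instance
  ∂PQV = QV − PV + PQ,
  ∂QUV = UV − QV + QU.
The resulting 6×4 matrix has rank 3, and its Smith normal form has invariant factors (1,1,1).

From H_k ≅ ker(∂_k) / im(∂_{k+1}) we obtain:

  H_0: rank C_0 − rank ∂_1 = 8 − 3 = 5, and the invariant factors of ∂_1 are all 1, so H_0 ≅ Z^5.

H_0 = Z^5.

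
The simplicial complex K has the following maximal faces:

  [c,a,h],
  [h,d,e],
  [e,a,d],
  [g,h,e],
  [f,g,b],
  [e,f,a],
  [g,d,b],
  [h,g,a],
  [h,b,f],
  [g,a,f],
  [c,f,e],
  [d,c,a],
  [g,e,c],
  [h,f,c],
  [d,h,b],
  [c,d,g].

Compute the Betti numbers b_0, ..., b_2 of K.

Order the vertices as a < b < c < d < e < f < g < h. Listing each simplex with vertices in this order, K has dimension 2 with simplices:

  0-simplices (8): a, b, c, d, e, f, g, h
  1-simplices (24): ac, ad, ae, af, ag, ah, bd, bf, bg, bh, cd, ce, cf, cg, ch, de, dg, dh, ef, eg, eh, fg, fh, gh
  2-simplices (16): acd, ach, ade, aef, afg, agh, bdg, bdh, bfg, bfh, cdg, cef, ceg, cfh, deh, egh

Hence C_0 ≅ Z^8, C_1 ≅ Z^24, C_2 ≅ Z^16.

∂_1: C_1 → C_0 maps an edge to its endpoints' difference, ∂[p,q] = q − p.
This gives a 8×24 integer matrix of rank 7; reducing to Smith normal form yields diagonal entries (1,1,1,1,1,1,1).

∂_2: C_2 → C_1 acts by ∂[p,q,r] = [q,r] − [p,r] + [p,q]. For instance
  ∂acd = cd − ad + ac,
  ∂aef = ef − af + ae.
This gives a 24×16 integer matrix of rank 15; reducing to Smith normal form yields diagonal entries (1,1,1,1,1,1,1,1,1,1,1,1,1,1,1).

Reading off H_k = ker ∂_k / im ∂_{k+1}:

  H_0: rank C_0 − rank ∂_1 = 8 − 7 = 1, and the invariant factors of ∂_1 are all 1, so H_0 = Z.
  H_1: rank ker ∂_1 − rank ∂_2 = (24 − 7) − 15 = 2, and the invariant factors of ∂_2 are all 1, so H_1 = Z^2.
  H_2: rank ker ∂_2 − rank ∂_3 = (16 − 15) − 0 = 1, and there is no ∂_3, so H_2 = Z.

Hence the Betti numbers are b_0 = 1, b_1 = 2, b_2 = 1.

b_0 = 1, b_1 = 2, b_2 = 1.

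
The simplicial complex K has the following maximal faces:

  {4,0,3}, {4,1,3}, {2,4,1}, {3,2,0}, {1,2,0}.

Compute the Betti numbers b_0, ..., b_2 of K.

b_0 = 1, b_1 = 1, b_2 = 0.

Take the total order 0 < 1 < 2 < 3 < 4 on the vertex set. Then K (dimension 2) consists of the simplices:

  0-simplices (5): [0], [1], [2], [3], [4]
  1-simplices (10): [0,1], [0,2], [0,3], [0,4], [1,2], [1,3], [1,4], [2,3], [2,4], [3,4]
  2-simplices (5): [0,1,2], [0,2,3], [0,3,4], [1,2,4], [1,3,4]

Hence C_0 ≅ Z^5, C_1 ≅ Z^10, C_2 ≅ Z^5.

Boundary ∂_1: C_1 → C_0 sends each edge [p,q] (with p < q) to q − p. For instance
  ∂[0,1] = [1] − [0].
The 5×10 boundary matrix has rank 4 and Smith normal form diag(1,1,1,1).

The boundary map ∂_2: C_2 → C_1 maps a triangle to the signed sum of its edges. For instance
  ∂[0,3,4] = [3,4] − [0,4] + [0,3],
  ∂[0,2,3] = [2,3] − [0,3] + [0,2].
As a 10×5 matrix over Z this has rank 5, with invariant factors (1,1,1,1,1).

Now H_k = ker ∂_k / im ∂_{k+1}, so:

  H_0: rank C_0 − rank ∂_1 = 5 − 4 = 1, and the invariant factors of ∂_1 are all 1, so H_0 = Z.
  H_1: rank ker ∂_1 − rank ∂_2 = (10 − 4) − 5 = 1, and the invariant factors of ∂_2 are all 1, so H_1 = Z.
  H_2: rank ker ∂_2 − rank ∂_3 = (5 − 5) − 0 = 0, and there is no ∂_3, so H_2 = 0.

(K is a triangulation of the Möbius band.)

Hence the Betti numbers are b_0 = 1, b_1 = 1, b_2 = 0.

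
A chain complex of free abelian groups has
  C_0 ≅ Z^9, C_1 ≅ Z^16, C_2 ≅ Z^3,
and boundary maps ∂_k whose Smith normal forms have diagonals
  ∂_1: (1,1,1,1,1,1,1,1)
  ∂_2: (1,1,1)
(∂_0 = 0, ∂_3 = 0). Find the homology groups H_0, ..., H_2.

H_0: b_0 = 9 − 0 − 8 = 1; torsion from ∂_1 factors > 1: none. So H_0 ≅ Z.
H_1: b_1 = 16 − 8 − 3 = 5; torsion from ∂_2 factors > 1: none. So H_1 ≅ Z^5.
H_2: b_2 = 3 − 3 − 0 = 0; torsion from ∂_3 factors > 1: none. So H_2 ≅ 0.

H_0 ≅ Z,  H_1 ≅ Z^5,  H_2 = 0.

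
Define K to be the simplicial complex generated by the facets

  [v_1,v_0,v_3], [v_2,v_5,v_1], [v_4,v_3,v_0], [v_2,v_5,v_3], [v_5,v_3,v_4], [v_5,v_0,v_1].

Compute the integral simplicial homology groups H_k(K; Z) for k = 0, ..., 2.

K has 6 vertices, 12 edges, 6 triangles.
rank ∂_0 = 0, rank ∂_1 = 5 ⇒ b_0 = 6 − 0 − 5 = 1; all invariant factors of ∂_1 are 1 so no torsion. So H_0 = Z.
rank ∂_1 = 5, rank ∂_2 = 6 ⇒ b_1 = 12 − 5 − 6 = 1; all invariant factors of ∂_2 are 1 so no torsion. So H_1 = Z.
rank ∂_2 = 6, rank ∂_3 = 0 ⇒ b_2 = 6 − 6 − 0 = 0. So H_2 = 0.

H_0 = Z,  H_1 = Z,  H_2 = 0.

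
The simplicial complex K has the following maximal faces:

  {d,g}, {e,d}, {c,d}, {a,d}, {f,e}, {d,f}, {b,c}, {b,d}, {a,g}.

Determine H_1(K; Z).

Order the vertices as a < b < c < d < e < f < g. Listing each simplex with vertices in this order, K has dimension 1 with simplices:

  0-simplices (7): a, b, c, d, e, f, g
  1-simplices (9): ad, ag, bc, bd, cd, de, df, dg, ef

so the chain groups are C_0 ≅ Z^7, C_1 ≅ Z^9.

Boundary ∂_1: C_1 → C_0 sends each edge [p,q] (with p < q) to q − p. For instance
  ∂df = f − d.
The 7×9 boundary matrix has rank 6 and Smith normal form diag(1,1,1,1,1,1).

Computing H_k = (kernel of ∂_k) / (image of ∂_{k+1}):

  H_1: rank ker ∂_1 − rank ∂_2 = (9 − 6) − 0 = 3, and there is no ∂_2, so H_1 ≅ Z^3.

(K is a triangulation of a wedge of 3 circles.)

H_1 = Z^3.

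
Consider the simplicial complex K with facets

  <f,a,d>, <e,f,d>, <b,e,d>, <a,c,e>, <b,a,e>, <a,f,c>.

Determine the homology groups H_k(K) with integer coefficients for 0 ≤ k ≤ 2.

Take the total order a < b < c < d < e < f on the vertex set. Then K (dimension 2) consists of the simplices:

  0-simplices (6): a, b, c, d, e, f
  1-simplices (12): ab, ac, ad, ae, af, bd, be, ce, cf, de, df, ef
  2-simplices (6): abe, ace, acf, adf, bde, def

so the chain groups are C_0 ≅ Z^6, C_1 ≅ Z^12, C_2 ≅ Z^6.

Boundary ∂_1: C_1 → C_0 maps an edge to its endpoints' difference, ∂[p,q] = q − p. For instance
  ∂ef = f − e.
This gives a 6×12 integer matrix of rank 5; reducing to Smith normal form yields diagonal entries (1,1,1,1,1).

∂_2: C_2 → C_1 sends each 2-simplex [p,q,r] to [q,r] − [p,r] + [p,q]. For instance
  ∂def = ef − df + de,
  ∂bde = de − be + bd.
The 12×6 boundary matrix has rank 6 and Smith normal form diag(1,1,1,1,1,1).

Reading off H_k = ker ∂_k / im ∂_{k+1}:

  H_0: rank C_0 − rank ∂_1 = 6 − 5 = 1, and the invariant factors of ∂_1 are all 1, so H_0 ≅ Z.
  H_1: rank ker ∂_1 − rank ∂_2 = (12 − 5) − 6 = 1, and the invariant factors of ∂_2 are all 1, so H_1 ≅ Z.
  H_2: rank ker ∂_2 − rank ∂_3 = (6 − 6) − 0 = 0, and there is no ∂_3, so H_2 ≅ 0.

H_0 ≅ Z,  H_1 ≅ Z,  H_2 = 0.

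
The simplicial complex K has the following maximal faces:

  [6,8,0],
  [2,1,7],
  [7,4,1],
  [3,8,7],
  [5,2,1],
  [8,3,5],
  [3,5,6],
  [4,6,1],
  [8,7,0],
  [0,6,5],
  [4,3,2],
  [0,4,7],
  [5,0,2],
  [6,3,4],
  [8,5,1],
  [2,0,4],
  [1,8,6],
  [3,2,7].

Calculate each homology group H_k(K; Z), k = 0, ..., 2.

H_0 = Z,  H_1 = Z ⊕ Z_2,  H_2 = 0.

Take the total order 0 < 1 < 2 < 3 < 4 < 5 < 6 < 7 < 8 on the vertex set. Then K (dimension 2) consists of the simplices:

  0-simplices (9): [0], [1], [2], [3], [4], [5], [6], [7], [8]
  1-simplices (27): (27 of them)
  2-simplices (18): [0,2,4], [0,2,5], [0,4,7], [0,5,6], [0,6,8], [0,7,8], [1,2,5], [1,2,7], [1,4,6], [1,4,7], [1,5,8], [1,6,8], [2,3,4], [2,3,7], [3,4,6], [3,5,6], [3,5,8], [3,7,8]

giving chain groups C_0 ≅ Z^9, C_1 ≅ Z^27, C_2 ≅ Z^18.

The boundary map ∂_1: C_1 → C_0 maps an edge to its endpoints' difference, ∂[p,q] = q − p.
As a 9×27 matrix over Z this has rank 8, with invariant factors (1,1,1,1,1,1,1,1).

∂_2: C_2 → C_1 maps a triangle to the signed sum of its edges. For instance
  ∂[3,4,6] = [4,6] − [3,6] + [3,4],
  ∂[1,4,6] = [4,6] − [1,6] + [1,4].
The 27×18 boundary matrix has rank 18 and Smith normal form diag(1,1,1,1,1,1,1,1,1,1,1,1,1,1,1,1,1,2).

From H_k ≅ ker(∂_k) / im(∂_{k+1}) we obtain:

  H_0: rank C_0 − rank ∂_1 = 9 − 8 = 1, and the invariant factors of ∂_1 are all 1, so H_0 ≅ Z.
  H_1: rank ker ∂_1 − rank ∂_2 = (27 − 8) − 18 = 1, and ∂_2 has invariant factor 2 > 1, so H_1 ≅ Z ⊕ Z_2.
  H_2: rank ker ∂_2 − rank ∂_3 = (18 − 18) − 0 = 0, and there is no ∂_3, so H_2 ≅ 0.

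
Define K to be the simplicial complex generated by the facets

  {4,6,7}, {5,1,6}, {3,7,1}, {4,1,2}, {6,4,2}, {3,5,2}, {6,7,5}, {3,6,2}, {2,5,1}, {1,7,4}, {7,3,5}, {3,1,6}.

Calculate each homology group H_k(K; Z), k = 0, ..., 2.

Fix the vertex order 1 < 2 < 3 < 4 < 5 < 6 < 7 and write every simplex with vertices in increasing order. Then dim K = 2 and the simplices of K are:

  0-simplices (7): [1], [2], [3], [4], [5], [6], [7]
  1-simplices (18): [1,2], [1,3], [1,4], [1,5], [1,6], [1,7], [2,3], [2,4], [2,5], [2,6], [3,5], [3,6], [3,7], [4,6], [4,7], [5,6], [5,7], [6,7]
  2-simplices (12): [1,2,4], [1,2,5], [1,3,6], [1,3,7], [1,4,7], [1,5,6], [2,3,5], [2,3,6], [2,4,6], [3,5,7], [4,6,7], [5,6,7]

giving chain groups C_0 ≅ Z^7, C_1 ≅ Z^18, C_2 ≅ Z^12.

The boundary map ∂_1: C_1 → C_0 sends each edge [p,q] (with p < q) to q − p. For instance
  ∂[1,6] = [6] − [1].
The resulting 7×18 matrix has rank 6, and its Smith normal form has invariant factors (1,1,1,1,1,1).

The boundary map ∂_2: C_2 → C_1 maps a triangle to the signed sum of its edges. For instance
  ∂[1,2,4] = [2,4] − [1,4] + [1,2],
  ∂[1,4,7] = [4,7] − [1,7] + [1,4].
As a 18×12 matrix over Z this has rank 12, with invariant factors (1,1,1,1,1,1,1,1,1,1,1,2).

Now H_k = ker ∂_k / im ∂_{k+1}, so:

  H_0: rank C_0 − rank ∂_1 = 7 − 6 = 1, and the invariant factors of ∂_1 are all 1, so H_0 = Z.
  H_1: rank ker ∂_1 − rank ∂_2 = (18 − 6) − 12 = 0, and ∂_2 has invariant factor 2 > 1, so H_1 = Z/2.
  H_2: rank ker ∂_2 − rank ∂_3 = (12 − 12) − 0 = 0, and there is no ∂_3, so H_2 = 0.

H_0 ≅ Z,  H_1 ≅ Z/2,  H_2 = 0.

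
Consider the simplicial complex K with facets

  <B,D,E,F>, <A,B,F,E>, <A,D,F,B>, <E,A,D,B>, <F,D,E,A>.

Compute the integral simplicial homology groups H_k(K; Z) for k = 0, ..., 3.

H_0 ≅ Z,  H_1 = 0,  H_2 = 0,  H_3 ≅ Z.

K has 5 vertices, 10 edges, 10 triangles, 5 3-simplices.
rank ∂_0 = 0, rank ∂_1 = 4 ⇒ b_0 = 5 − 0 − 4 = 1; all invariant factors of ∂_1 are 1 so no torsion. So H_0 ≅ Z.
rank ∂_1 = 4, rank ∂_2 = 6 ⇒ b_1 = 10 − 4 − 6 = 0; all invariant factors of ∂_2 are 1 so no torsion. So H_1 ≅ 0.
rank ∂_2 = 6, rank ∂_3 = 4 ⇒ b_2 = 10 − 6 − 4 = 0; all invariant factors of ∂_3 are 1 so no torsion. So H_2 ≅ 0.
rank ∂_3 = 4, rank ∂_4 = 0 ⇒ b_3 = 5 − 4 − 0 = 1. So H_3 ≅ Z.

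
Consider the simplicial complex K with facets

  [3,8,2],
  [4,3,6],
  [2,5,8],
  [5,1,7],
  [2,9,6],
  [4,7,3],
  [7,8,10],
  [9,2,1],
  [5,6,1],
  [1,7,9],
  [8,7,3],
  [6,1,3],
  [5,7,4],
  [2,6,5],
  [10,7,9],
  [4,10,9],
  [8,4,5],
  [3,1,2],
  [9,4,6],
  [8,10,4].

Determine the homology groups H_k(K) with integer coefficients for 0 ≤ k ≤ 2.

H_0 ≅ Z,  H_1 ≅ Z ⊕ Z_2,  H_2 = 0.

Take the total order 1 < 2 < 3 < 4 < 5 < 6 < 7 < 8 < 9 < 10 on the vertex set. Then K (dimension 2) consists of the simplices:

  0-simplices (10): [1], [2], [3], [4], [5], [6], [7], [8], [9], [10]
  1-simplices (30): (30 of them)
  2-simplices (20): (20 of them)

giving chain groups C_0 ≅ Z^10, C_1 ≅ Z^30, C_2 ≅ Z^20.

The boundary map ∂_1: C_1 → C_0 maps an edge to its endpoints' difference, ∂[p,q] = q − p. For instance
  ∂[7,10] = [10] − [7].
This gives a 10×30 integer matrix of rank 9; reducing to Smith normal form yields diagonal entries (1,1,1,1,1,1,1,1,1).

Boundary ∂_2: C_2 → C_1 sends each 2-simplex [p,q,r] to [q,r] − [p,r] + [p,q]. For instance
  ∂[7,9,10] = [9,10] − [7,10] + [7,9],
  ∂[2,3,8] = [3,8] − [2,8] + [2,3].
The 30×20 boundary matrix has rank 20 and Smith normal form diag(1,1,1,1,1,1,1,1,1,1,1,1,1,1,1,1,1,1,1,2).

Now H_k = ker ∂_k / im ∂_{k+1}, so:

  H_0: rank C_0 − rank ∂_1 = 10 − 9 = 1, and the invariant factors of ∂_1 are all 1, so H_0 ≅ Z.
  H_1: rank ker ∂_1 − rank ∂_2 = (30 − 9) − 20 = 1, and ∂_2 has invariant factor 2 > 1, so H_1 ≅ Z ⊕ Z_2.
  H_2: rank ker ∂_2 − rank ∂_3 = (20 − 20) − 0 = 0, and there is no ∂_3, so H_2 ≅ 0.

(K is a triangulation of the Klein bottle.)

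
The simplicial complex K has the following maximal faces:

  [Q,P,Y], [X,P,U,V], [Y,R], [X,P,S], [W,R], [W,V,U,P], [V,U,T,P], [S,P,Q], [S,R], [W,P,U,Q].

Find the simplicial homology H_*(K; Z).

H_0 = Z,  H_1 = Z^2,  H_2 = 0,  H_3 = 0.

We work with the vertex ordering P < Q < R < S < T < U < V < W < X < Y. The simplices of K, each written with vertices in increasing order, are:

  0-simplices (10): P, Q, R, S, T, U, V, W, X, Y
  1-simplices (23): PQ, PS, PT, PU, PV, PW, PX, PY, QS, QU, QW, QY, RS, RW, RY, SX, TU, TV, UV, UW, UX, VW, VX
  2-simplices (16): PQS, PQU, PQW, PQY, PSX, PTU, PTV, PUV, PUW, PUX, PVW, PVX, QUW, TUV, UVW, UVX
  3-simplices (4): PQUW, PTUV, PUVW, PUVX

so the chain groups are C_0 ≅ Z^10, C_1 ≅ Z^23, C_2 ≅ Z^16, C_3 ≅ Z^4.

∂_1: C_1 → C_0 is given by ∂[p,q] = [q] − [p]. For instance
  ∂RY = Y − R.
As a 10×23 matrix over Z this has rank 9, with invariant factors (1,1,1,1,1,1,1,1,1).

The boundary map ∂_2: C_2 → C_1 acts by ∂[p,q,r] = [q,r] − [p,r] + [p,q]. For instance
  ∂PSX = SX − PX + PS,
  ∂PQS = QS − PS + PQ.
As a 23×16 matrix over Z this has rank 12, with invariant factors (1,1,1,1,1,1,1,1,1,1,1,1).

The boundary map ∂_3: C_3 → C_2 sends each 3-simplex σ to the alternating sum Σ_i (−1)^i (σ with its i-th vertex removed). For instance
  ∂PQUW = QUW − PUW + PQW − PQU,
  ∂PUVW = UVW − PVW + PUW − PUV.
As a 16×4 matrix over Z this has rank 4, with invariant factors (1,1,1,1).

Reading off H_k = ker ∂_k / im ∂_{k+1}:

  H_0: rank C_0 − rank ∂_1 = 10 − 9 = 1, and the invariant factors of ∂_1 are all 1, so H_0 = Z.
  H_1: rank ker ∂_1 − rank ∂_2 = (23 − 9) − 12 = 2, and the invariant factors of ∂_2 are all 1, so H_1 = Z^2.
  H_2: rank ker ∂_2 − rank ∂_3 = (16 − 12) − 4 = 0, and the invariant factors of ∂_3 are all 1, so H_2 = 0.
  H_3: rank ker ∂_3 − rank ∂_4 = (4 − 4) − 0 = 0, and there is no ∂_4, so H_3 = 0.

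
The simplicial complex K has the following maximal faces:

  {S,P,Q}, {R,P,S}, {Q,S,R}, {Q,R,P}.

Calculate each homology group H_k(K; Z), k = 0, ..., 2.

Take the total order P < Q < R < S on the vertex set. Then K (dimension 2) consists of the simplices:

  0-simplices (4): P, Q, R, S
  1-simplices (6): PQ, PR, PS, QR, QS, RS
  2-simplices (4): PQR, PQS, PRS, QRS

so the chain groups are C_0 ≅ Z^4, C_1 ≅ Z^6, C_2 ≅ Z^4.

∂_1: C_1 → C_0 sends each edge [p,q] (with p < q) to q − p. For instance
  ∂QR = R − Q.
The 4×6 boundary matrix has rank 3 and Smith normal form diag(1,1,1).

The boundary map ∂_2: C_2 → C_1 acts by ∂[p,q,r] = [q,r] − [p,r] + [p,q]. For instance
  ∂PQS = QS − PS + PQ,
  ∂QRS = RS − QS + QR.
This gives a 6×4 integer matrix of rank 3; reducing to Smith normal form yields diagonal entries (1,1,1).

Reading off H_k = ker ∂_k / im ∂_{k+1}:

  H_0: rank C_0 − rank ∂_1 = 4 − 3 = 1, and the invariant factors of ∂_1 are all 1, so H_0 ≅ Z.
  H_1: rank ker ∂_1 − rank ∂_2 = (6 − 3) − 3 = 0, and the invariant factors of ∂_2 are all 1, so H_1 ≅ 0.
  H_2: rank ker ∂_2 − rank ∂_3 = (4 − 3) − 0 = 1, and there is no ∂_3, so H_2 ≅ Z.

As a check, the Euler characteristic is 4 − 6 + 4 = 2, which agrees with 1 − 0 + 1 = 2.

H_0 = Z,  H_1 = 0,  H_2 = Z.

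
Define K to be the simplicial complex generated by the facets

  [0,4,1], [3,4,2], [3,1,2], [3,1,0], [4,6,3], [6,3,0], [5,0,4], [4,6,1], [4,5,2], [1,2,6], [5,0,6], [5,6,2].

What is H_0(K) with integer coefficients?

H_0 ≅ Z.

Take the total order 0 < 1 < 2 < 3 < 4 < 5 < 6 on the vertex set. Then K (dimension 2) consists of the simplices:

  0-simplices (7): [0], [1], [2], [3], [4], [5], [6]
  1-simplices (18): [0,1], [0,3], [0,4], [0,5], [0,6], [1,2], [1,3], [1,4], [1,6], [2,3], [2,4], [2,5], [2,6], [3,4], [3,6], [4,5], [4,6], [5,6]
  2-simplices (12): [0,1,3], [0,1,4], [0,3,6], [0,4,5], [0,5,6], [1,2,3], [1,2,6], [1,4,6], [2,3,4], [2,4,5], [2,5,6], [3,4,6]

Hence C_0 ≅ Z^7, C_1 ≅ Z^18, C_2 ≅ Z^12.

The boundary map ∂_1: C_1 → C_0 maps an edge to its endpoints' difference, ∂[p,q] = q − p.
As a 7×18 matrix over Z this has rank 6, with invariant factors (1,1,1,1,1,1).

∂_2: C_2 → C_1 acts by ∂[p,q,r] = [q,r] − [p,r] + [p,q]. For instance
  ∂[1,4,6] = [4,6] − [1,6] + [1,4],
  ∂[0,1,4] = [1,4] − [0,4] + [0,1].
The 18×12 boundary matrix has rank 12 and Smith normal form diag(1,1,1,1,1,1,1,1,1,1,1,2).

Reading off H_k = ker ∂_k / im ∂_{k+1}:

  H_0: rank C_0 − rank ∂_1 = 7 − 6 = 1, and the invariant factors of ∂_1 are all 1, so H_0 = Z.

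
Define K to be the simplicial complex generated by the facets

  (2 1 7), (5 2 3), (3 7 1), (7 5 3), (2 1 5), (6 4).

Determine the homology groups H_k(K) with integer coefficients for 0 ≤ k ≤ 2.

Fix the vertex order 1 < 2 < 3 < 4 < 5 < 6 < 7 and write every simplex with vertices in increasing order. Then dim K = 2 and the simplices of K are:

  0-simplices (7): [1], [2], [3], [4], [5], [6], [7]
  1-simplices (11): [1,2], [1,3], [1,5], [1,7], [2,3], [2,5], [2,7], [3,5], [3,7], [4,6], [5,7]
  2-simplices (5): [1,2,5], [1,2,7], [1,3,7], [2,3,5], [3,5,7]

so the chain groups are C_0 ≅ Z^7, C_1 ≅ Z^11, C_2 ≅ Z^5.

Boundary ∂_1: C_1 → C_0 maps an edge to its endpoints' difference, ∂[p,q] = q − p.
The resulting 7×11 matrix has rank 5, and its Smith normal form has invariant factors (1,1,1,1,1).

The boundary map ∂_2: C_2 → C_1 maps a triangle to the signed sum of its edges. For instance
  ∂[2,3,5] = [3,5] − [2,5] + [2,3],
  ∂[1,2,7] = [2,7] − [1,7] + [1,2].
As a 11×5 matrix over Z this has rank 5, with invariant factors (1,1,1,1,1).

Computing H_k = (kernel of ∂_k) / (image of ∂_{k+1}):

  H_0: rank C_0 − rank ∂_1 = 7 − 5 = 2, and the invariant factors of ∂_1 are all 1, so H_0 = Z^2.
  H_1: rank ker ∂_1 − rank ∂_2 = (11 − 5) − 5 = 1, and the invariant factors of ∂_2 are all 1, so H_1 = Z.
  H_2: rank ker ∂_2 − rank ∂_3 = (5 − 5) − 0 = 0, and there is no ∂_3, so H_2 = 0.

As a check, the Euler characteristic is 7 − 11 + 5 = 1, which agrees with 2 − 1 + 0 = 1.
(K is a triangulation of the disjoint union of the 1-simplex and the Möbius band.)

H_0 ≅ Z^2,  H_1 ≅ Z,  H_2 = 0.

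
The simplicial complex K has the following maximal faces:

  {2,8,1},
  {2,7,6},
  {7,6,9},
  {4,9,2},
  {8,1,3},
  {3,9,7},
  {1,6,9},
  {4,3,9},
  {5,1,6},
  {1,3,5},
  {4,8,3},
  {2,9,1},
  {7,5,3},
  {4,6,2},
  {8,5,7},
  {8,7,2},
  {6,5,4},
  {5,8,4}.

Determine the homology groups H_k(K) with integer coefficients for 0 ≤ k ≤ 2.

H_0 = Z,  H_1 = Z ⊕ Z/2,  H_2 = 0.

Fix the vertex order 1 < 2 < 3 < 4 < 5 < 6 < 7 < 8 < 9 and write every simplex with vertices in increasing order. Then dim K = 2 and the simplices of K are:

  0-simplices (9): [1], [2], [3], [4], [5], [6], [7], [8], [9]
  1-simplices (27): (27 of them)
  2-simplices (18): [1,2,8], [1,2,9], [1,3,5], [1,3,8], [1,5,6], [1,6,9], [2,4,6], [2,4,9], [2,6,7], [2,7,8], [3,4,8], [3,4,9], [3,5,7], [3,7,9], [4,5,6], [4,5,8], [5,7,8], [6,7,9]

giving chain groups C_0 ≅ Z^9, C_1 ≅ Z^27, C_2 ≅ Z^18.

∂_1: C_1 → C_0 is given by ∂[p,q] = [q] − [p].
The 9×27 boundary matrix has rank 8 and Smith normal form diag(1,1,1,1,1,1,1,1).

The boundary map ∂_2: C_2 → C_1 acts by ∂[p,q,r] = [q,r] − [p,r] + [p,q]. For instance
  ∂[3,7,9] = [7,9] − [3,9] + [3,7],
  ∂[5,7,8] = [7,8] − [5,8] + [5,7].
As a 27×18 matrix over Z this has rank 18, with invariant factors (1,1,1,1,1,1,1,1,1,1,1,1,1,1,1,1,1,2).

Computing H_k = (kernel of ∂_k) / (image of ∂_{k+1}):

  H_0: rank C_0 − rank ∂_1 = 9 − 8 = 1, and the invariant factors of ∂_1 are all 1, so H_0 ≅ Z.
  H_1: rank ker ∂_1 − rank ∂_2 = (27 − 8) − 18 = 1, and ∂_2 has invariant factor 2 > 1, so H_1 ≅ Z ⊕ Z/2.
  H_2: rank ker ∂_2 − rank ∂_3 = (18 − 18) − 0 = 0, and there is no ∂_3, so H_2 ≅ 0.

As a check, the Euler characteristic is 9 − 27 + 18 = 0, which agrees with 1 − 1 + 0 = 0.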